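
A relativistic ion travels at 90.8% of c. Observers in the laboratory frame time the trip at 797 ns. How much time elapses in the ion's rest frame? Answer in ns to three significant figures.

τ = 334 ns

β = 0.908; γ = 1/√(1 − 0.908²) = 1/√0.1755 = 2.387
The interval measured in the laboratory frame is the dilated one; the clock in the ion's rest frame measures the proper time τ = Δt/γ = 797/2.387 ns.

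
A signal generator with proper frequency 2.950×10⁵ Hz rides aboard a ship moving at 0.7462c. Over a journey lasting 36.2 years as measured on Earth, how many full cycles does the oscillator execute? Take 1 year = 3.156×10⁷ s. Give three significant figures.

γ = 1/√(1 − 0.7462²) = 1/√0.4432 = 1.502
The oscillator's own cycle count is N = f × τ where τ is the proper time on the ship. τ = Δt/γ = 36.2/1.502 = 24.10 years = 7.606×10⁸ s.
N = 2.950×10⁵ × 7.606×10⁸ = 2.244×10¹⁴.

N = 2.24×10¹⁴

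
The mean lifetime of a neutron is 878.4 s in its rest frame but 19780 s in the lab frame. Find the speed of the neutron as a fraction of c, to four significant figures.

v = 0.9990c

γ = Δt/τ₀ = 19780/878.4 = 22.52
β = √(1 − 1/γ²) = √(1 − 0.001972) = √0.9980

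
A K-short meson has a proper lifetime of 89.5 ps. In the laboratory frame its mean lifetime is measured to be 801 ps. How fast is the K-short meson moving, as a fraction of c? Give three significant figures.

γ = Δt/τ₀ = 801/89.5 = 8.950
β = √(1 − 1/γ²) = √(1 − 0.01248) = √0.9875

v = 0.994c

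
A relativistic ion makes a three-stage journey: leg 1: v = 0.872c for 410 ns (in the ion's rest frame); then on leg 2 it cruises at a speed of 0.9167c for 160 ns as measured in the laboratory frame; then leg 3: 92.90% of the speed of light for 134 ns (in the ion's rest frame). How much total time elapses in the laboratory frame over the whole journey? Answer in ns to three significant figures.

Leg 1: γ = 1/√(1 − 0.872²) = 1/√0.2396 = 2.043; Δt_1 = 2.043 × 410 = 837.6 ns.
Leg 2: 160 ns is already measured in the laboratory frame.
Leg 3: β = 0.9290; γ = 1/√(1 − 0.9290²) = 1/√0.1370 = 2.702; Δt_3 = 2.702 × 134 = 362.1 ns.
Total: 837.6 + 160.0 + 362.1 ns.

Δt = 1360 ns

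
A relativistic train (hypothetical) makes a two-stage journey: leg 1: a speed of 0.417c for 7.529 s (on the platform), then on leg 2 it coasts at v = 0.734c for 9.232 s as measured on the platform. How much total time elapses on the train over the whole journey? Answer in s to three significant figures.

Leg 1: γ = 1/√(1 − 0.417²) = 1/√0.8261 = 1.100; τ_1 = 7.529/1.100 = 6.843 s.
Leg 2: γ = 1/√(1 − 0.734²) = 1/√0.4612 = 1.472; τ_2 = 9.232/1.472 = 6.270 s.
Total: 6.843 + 6.270 s.

τ = 13.1 s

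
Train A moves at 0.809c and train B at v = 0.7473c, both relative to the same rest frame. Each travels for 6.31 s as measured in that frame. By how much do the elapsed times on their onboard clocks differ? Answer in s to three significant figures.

A: γ = 1/√(1 − 0.809²) = 1/√0.3455 = 1.701; τ_A = 6.31/1.701 = 3.709 s.
B: γ = 1/√(1 − 0.7473²) = 1/√0.4415 = 1.505; τ_B = 6.31/1.505 = 4.193 s.

|τ_A − τ_B| = 0.484 s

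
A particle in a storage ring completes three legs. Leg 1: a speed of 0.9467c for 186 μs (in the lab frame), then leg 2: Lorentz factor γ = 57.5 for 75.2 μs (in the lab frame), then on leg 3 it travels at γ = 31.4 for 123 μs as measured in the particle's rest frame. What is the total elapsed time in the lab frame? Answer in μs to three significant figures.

Δt = 4120 μs

Leg 1: 186 μs is already measured in the lab frame.
Leg 2: 75.2 μs is already measured in the lab frame.
Leg 3: γ = 31.4; Δt_3 = 31.40 × 123 = 3862 μs.
Total: 186.0 + 75.20 + 3862 μs.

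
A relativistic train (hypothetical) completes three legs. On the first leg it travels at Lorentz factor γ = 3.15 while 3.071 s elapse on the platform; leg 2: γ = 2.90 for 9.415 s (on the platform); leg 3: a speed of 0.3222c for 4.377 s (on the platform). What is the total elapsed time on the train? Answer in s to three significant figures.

τ = 8.37 s

Leg 1: γ = 3.15; τ_1 = 3.071/3.150 = 0.9749 s.
Leg 2: γ = 2.90; τ_2 = 9.415/2.900 = 3.247 s.
Leg 3: γ = 1/√(1 − 0.3222²) = 1/√0.8962 = 1.056; τ_3 = 4.377/1.056 = 4.144 s.
Total: 0.9749 + 3.247 + 4.144 s.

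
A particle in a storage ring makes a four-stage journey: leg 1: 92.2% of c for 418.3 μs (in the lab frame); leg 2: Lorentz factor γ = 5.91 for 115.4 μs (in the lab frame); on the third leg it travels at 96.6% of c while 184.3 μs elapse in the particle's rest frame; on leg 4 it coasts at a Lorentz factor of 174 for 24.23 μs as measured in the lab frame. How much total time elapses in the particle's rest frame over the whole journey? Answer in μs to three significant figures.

τ = 366 μs

Leg 1: β = 0.922; γ = 1/√(1 − 0.922²) = 1/√0.1499 = 2.583; τ_1 = 418.3/2.583 = 162.0 μs.
Leg 2: γ = 5.91; τ_2 = 115.4/5.910 = 19.53 μs.
Leg 3: 184.3 μs is already measured in the particle's rest frame.
Leg 4: γ = 174; τ_4 = 24.23/174.0 = 0.1393 μs.
Total: 162.0 + 19.53 + 184.3 + 0.1393 μs.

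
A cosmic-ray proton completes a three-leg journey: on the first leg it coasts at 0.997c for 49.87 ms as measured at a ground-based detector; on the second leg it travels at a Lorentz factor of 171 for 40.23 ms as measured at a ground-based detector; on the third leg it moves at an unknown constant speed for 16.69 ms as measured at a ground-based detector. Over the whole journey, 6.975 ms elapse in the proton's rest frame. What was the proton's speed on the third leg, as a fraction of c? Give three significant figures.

Leg 1: γ = 1/√(1 − 0.997²) = 1/√0.005991 = 12.92; τ_1 = 49.87/12.92 = 3.860 ms.
Leg 2: γ = 171; τ_2 = 40.23/171.0 = 0.2353 ms.
Leg 3: speed unknown; τ_3 = 16.69/γ_3.
Total proper time: 3.860 + 0.2353 + τ_3 = 6.975, so τ_3 = 6.975 − 4.095 = 2.880 ms.
γ_3 = 16.69/2.880 = 5.796; β = √(1 − 1/γ²) = √0.9702.

β = 0.985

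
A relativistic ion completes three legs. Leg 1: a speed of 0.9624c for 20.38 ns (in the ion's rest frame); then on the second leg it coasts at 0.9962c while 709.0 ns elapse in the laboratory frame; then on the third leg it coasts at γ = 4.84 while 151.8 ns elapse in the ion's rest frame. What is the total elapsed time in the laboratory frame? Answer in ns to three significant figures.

Δt = 1520 ns

Leg 1: γ = 1/√(1 − 0.9624²) = 1/√0.07379 = 3.681; Δt_1 = 3.681 × 20.38 = 75.03 ns.
Leg 2: 709.0 ns is already measured in the laboratory frame.
Leg 3: γ = 4.84; Δt_3 = 4.840 × 151.8 = 734.7 ns.
Total: 75.03 + 709.0 + 734.7 ns.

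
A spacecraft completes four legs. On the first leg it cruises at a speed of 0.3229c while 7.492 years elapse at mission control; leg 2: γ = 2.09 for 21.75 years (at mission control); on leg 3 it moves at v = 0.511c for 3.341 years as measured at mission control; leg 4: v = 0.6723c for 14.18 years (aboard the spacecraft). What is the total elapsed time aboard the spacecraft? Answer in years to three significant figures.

τ = 34.5 years

Leg 1: γ = 1/√(1 − 0.3229²) = 1/√0.8957 = 1.057; τ_1 = 7.492/1.057 = 7.091 years.
Leg 2: γ = 2.09; τ_2 = 21.75/2.090 = 10.41 years.
Leg 3: γ = 1/√(1 − 0.511²) = 1/√0.7389 = 1.163; τ_3 = 3.341/1.163 = 2.872 years.
Leg 4: 14.18 years is already measured aboard the spacecraft.
Total: 7.091 + 10.41 + 2.872 + 14.18 years.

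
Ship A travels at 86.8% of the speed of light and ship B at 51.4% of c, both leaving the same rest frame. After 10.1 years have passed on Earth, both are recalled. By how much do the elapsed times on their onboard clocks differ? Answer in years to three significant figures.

|τ_A − τ_B| = 3.65 years

A: β = 0.868; γ = 1/√(1 − 0.868²) = 1/√0.2466 = 2.014; τ_A = 10.1/2.014 = 5.015 years.
B: β = 0.514; γ = 1/√(1 − 0.514²) = 1/√0.7358 = 1.166; τ_B = 10.1/1.166 = 8.664 years.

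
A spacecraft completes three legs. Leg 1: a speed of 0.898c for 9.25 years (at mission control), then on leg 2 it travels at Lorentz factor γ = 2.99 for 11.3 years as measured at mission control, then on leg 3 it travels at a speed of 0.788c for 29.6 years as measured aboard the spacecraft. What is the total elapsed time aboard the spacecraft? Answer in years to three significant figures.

τ = 37.4 years

Leg 1: γ = 1/√(1 − 0.898²) = 1/√0.1936 = 2.273; τ_1 = 9.25/2.273 = 4.070 years.
Leg 2: γ = 2.99; τ_2 = 11.3/2.990 = 3.779 years.
Leg 3: 29.6 years is already measured aboard the spacecraft.
Total: 4.070 + 3.779 + 29.60 years.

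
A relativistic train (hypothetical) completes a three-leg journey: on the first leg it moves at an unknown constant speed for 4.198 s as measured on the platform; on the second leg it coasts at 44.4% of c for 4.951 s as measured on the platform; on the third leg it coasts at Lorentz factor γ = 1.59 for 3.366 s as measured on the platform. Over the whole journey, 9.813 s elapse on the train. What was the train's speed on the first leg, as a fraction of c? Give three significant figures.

Leg 1: speed unknown; τ_1 = 4.198/γ_1.
Leg 2: β = 0.444; γ = 1/√(1 − 0.444²) = 1/√0.8029 = 1.116; τ_2 = 4.951/1.116 = 4.436 s.
Leg 3: γ = 1.59; τ_3 = 3.366/1.590 = 2.117 s.
Total proper time: τ_1 + 4.436 + 2.117 = 9.813, so τ_1 = 9.813 − 6.553 = 3.260 s.
γ_1 = 4.198/3.260 = 1.288; β = √(1 − 1/γ²) = √0.3970.

β = 0.630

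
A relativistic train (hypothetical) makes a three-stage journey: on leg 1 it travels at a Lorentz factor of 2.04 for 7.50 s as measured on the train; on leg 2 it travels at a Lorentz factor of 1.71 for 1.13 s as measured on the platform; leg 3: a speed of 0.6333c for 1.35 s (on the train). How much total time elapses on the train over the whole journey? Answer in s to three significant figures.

τ = 9.51 s

Leg 1: 7.50 s is already measured on the train.
Leg 2: γ = 1.71; τ_2 = 1.13/1.710 = 0.6608 s.
Leg 3: 1.35 s is already measured on the train.
Total: 7.500 + 0.6608 + 1.350 s.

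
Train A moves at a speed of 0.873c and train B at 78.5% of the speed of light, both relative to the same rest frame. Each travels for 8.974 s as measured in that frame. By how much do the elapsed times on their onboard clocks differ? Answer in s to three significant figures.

A: γ = 1/√(1 − 0.873²) = 1/√0.2379 = 2.050; τ_A = 8.974/2.050 = 4.377 s.
B: β = 0.785; γ = 1/√(1 − 0.785²) = 1/√0.3838 = 1.614; τ_B = 8.974/1.614 = 5.559 s.

|τ_A − τ_B| = 1.18 s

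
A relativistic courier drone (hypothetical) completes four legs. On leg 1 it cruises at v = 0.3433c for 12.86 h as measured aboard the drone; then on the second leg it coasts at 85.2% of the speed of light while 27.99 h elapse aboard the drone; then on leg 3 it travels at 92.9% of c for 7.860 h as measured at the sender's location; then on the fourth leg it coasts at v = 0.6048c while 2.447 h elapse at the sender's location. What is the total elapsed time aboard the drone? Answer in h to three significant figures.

τ = 45.7 h

Leg 1: 12.86 h is already measured aboard the drone.
Leg 2: 27.99 h is already measured aboard the drone.
Leg 3: β = 0.929; γ = 1/√(1 − 0.929²) = 1/√0.1370 = 2.702; τ_3 = 7.860/2.702 = 2.909 h.
Leg 4: γ = 1/√(1 − 0.6048²) = 1/√0.6342 = 1.256; τ_4 = 2.447/1.256 = 1.949 h.
Total: 12.86 + 27.99 + 2.909 + 1.949 h.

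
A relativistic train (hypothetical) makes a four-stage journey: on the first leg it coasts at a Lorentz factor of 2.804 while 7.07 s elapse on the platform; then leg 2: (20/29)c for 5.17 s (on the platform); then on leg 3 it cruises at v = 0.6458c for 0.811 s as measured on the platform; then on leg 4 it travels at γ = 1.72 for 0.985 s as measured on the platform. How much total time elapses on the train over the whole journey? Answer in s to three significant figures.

Leg 1: γ = 2.804; τ_1 = 7.07/2.804 = 2.521 s.
Leg 2: γ = 1/√(1 − (20/29)²) = 29/21 ≈ 1.381; τ_2 = 5.17/1.381 = 3.744 s.
Leg 3: γ = 1/√(1 − 0.6458²) = 1/√0.5829 = 1.310; τ_3 = 0.811/1.310 = 0.6192 s.
Leg 4: γ = 1.72; τ_4 = 0.985/1.720 = 0.5727 s.
Total: 2.521 + 3.744 + 0.6192 + 0.5727 s.

τ = 7.46 s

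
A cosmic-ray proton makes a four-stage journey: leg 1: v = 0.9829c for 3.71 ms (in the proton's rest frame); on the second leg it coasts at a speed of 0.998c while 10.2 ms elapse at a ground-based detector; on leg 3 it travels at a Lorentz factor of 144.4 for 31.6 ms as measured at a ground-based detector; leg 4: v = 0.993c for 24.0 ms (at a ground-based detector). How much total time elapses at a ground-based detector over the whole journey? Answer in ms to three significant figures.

Δt = 85.9 ms

Leg 1: γ = 1/√(1 − 0.9829²) = 1/√0.03391 = 5.431; Δt_1 = 5.431 × 3.71 = 20.15 ms.
Leg 2: 10.2 ms is already measured at a ground-based detector.
Leg 3: 31.6 ms is already measured at a ground-based detector.
Leg 4: 24.0 ms is already measured at a ground-based detector.
Total: 20.15 + 10.20 + 31.60 + 24.00 ms.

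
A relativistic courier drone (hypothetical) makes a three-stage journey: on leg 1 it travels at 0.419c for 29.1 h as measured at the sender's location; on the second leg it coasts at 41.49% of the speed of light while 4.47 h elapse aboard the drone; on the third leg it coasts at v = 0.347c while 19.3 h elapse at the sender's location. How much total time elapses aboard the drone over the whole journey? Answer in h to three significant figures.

Leg 1: γ = 1/√(1 − 0.419²) = 1/√0.8244 = 1.101; τ_1 = 29.1/1.101 = 26.42 h.
Leg 2: 4.47 h is already measured aboard the drone.
Leg 3: γ = 1/√(1 − 0.347²) = 1/√0.8796 = 1.066; τ_3 = 19.3/1.066 = 18.10 h.
Total: 26.42 + 4.470 + 18.10 h.

τ = 49.0 h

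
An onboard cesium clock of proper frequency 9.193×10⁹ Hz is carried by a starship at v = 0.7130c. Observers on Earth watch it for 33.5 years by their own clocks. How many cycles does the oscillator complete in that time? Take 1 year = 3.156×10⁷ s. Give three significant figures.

γ = 1/√(1 − 0.7130²) = 1/√0.4916 = 1.426
During 33.5 years of lab time, the oscillator's proper time advances by τ = Δt/γ = 33.5/1.426 = 23.49 years = 7.413×10⁸ s.
N = f × τ = 9.193×10⁹ × 7.413×10⁸ = 6.815×10¹⁸.

N = 6.81×10¹⁸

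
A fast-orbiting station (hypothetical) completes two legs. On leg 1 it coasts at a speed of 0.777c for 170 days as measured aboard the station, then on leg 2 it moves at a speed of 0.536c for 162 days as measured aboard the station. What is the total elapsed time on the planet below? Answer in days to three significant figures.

Leg 1: γ = 1/√(1 − 0.777²) = 1/√0.3963 = 1.589; Δt_1 = 1.589 × 170 = 270.1 days.
Leg 2: γ = 1/√(1 − 0.536²) = 1/√0.7127 = 1.185; Δt_2 = 1.185 × 162 = 191.9 days.
Total: 270.1 + 191.9 days.

Δt = 462 days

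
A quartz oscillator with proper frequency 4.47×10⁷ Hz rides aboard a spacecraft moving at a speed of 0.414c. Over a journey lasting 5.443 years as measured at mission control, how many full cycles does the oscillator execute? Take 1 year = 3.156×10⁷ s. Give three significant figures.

N = 6.99×10¹⁵

γ = 1/√(1 − 0.414²) = 1/√0.8286 = 1.099
The oscillator's own cycle count is N = f × τ where τ is the proper time aboard the spacecraft. τ = Δt/γ = 5.443/1.099 = 4.955 years = 1.564×10⁸ s.
N = 4.47×10⁷ × 1.564×10⁸ = 6.990×10¹⁵.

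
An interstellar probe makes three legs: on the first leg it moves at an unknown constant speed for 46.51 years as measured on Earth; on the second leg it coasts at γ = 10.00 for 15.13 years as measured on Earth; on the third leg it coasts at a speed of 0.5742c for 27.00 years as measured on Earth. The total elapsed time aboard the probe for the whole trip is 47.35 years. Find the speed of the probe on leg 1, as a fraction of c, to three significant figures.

β = 0.860

Leg 1: speed unknown; τ_1 = 46.51/γ_1.
Leg 2: γ = 10.00; τ_2 = 15.13/10.00 = 1.513 years.
Leg 3: γ = 1/√(1 − 0.5742²) = 1/√0.6703 = 1.221; τ_3 = 27.00/1.221 = 22.11 years.
Total proper time: τ_1 + 1.513 + 22.11 = 47.35, so τ_1 = 47.35 − 23.62 = 23.73 years.
γ_1 = 46.51/23.73 = 1.960; β = √(1 − 1/γ²) = √0.7396.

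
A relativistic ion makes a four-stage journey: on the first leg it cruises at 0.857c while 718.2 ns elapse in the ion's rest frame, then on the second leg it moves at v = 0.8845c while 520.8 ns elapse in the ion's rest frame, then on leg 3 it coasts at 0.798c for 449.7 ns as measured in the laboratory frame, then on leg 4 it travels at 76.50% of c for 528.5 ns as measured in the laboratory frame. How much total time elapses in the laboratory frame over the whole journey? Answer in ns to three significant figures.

Leg 1: γ = 1/√(1 − 0.857²) = 1/√0.2656 = 1.941; Δt_1 = 1.941 × 718.2 = 1394 ns.
Leg 2: γ = 1/√(1 − 0.8845²) = 1/√0.2177 = 2.143; Δt_2 = 2.143 × 520.8 = 1116 ns.
Leg 3: 449.7 ns is already measured in the laboratory frame.
Leg 4: 528.5 ns is already measured in the laboratory frame.
Total: 1394 + 1116 + 449.7 + 528.5 ns.

Δt = 3490 ns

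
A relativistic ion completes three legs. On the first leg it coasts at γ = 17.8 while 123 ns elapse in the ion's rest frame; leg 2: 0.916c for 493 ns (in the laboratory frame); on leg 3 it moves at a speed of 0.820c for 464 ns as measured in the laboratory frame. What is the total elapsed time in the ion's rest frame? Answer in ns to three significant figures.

τ = 586 ns

Leg 1: 123 ns is already measured in the ion's rest frame.
Leg 2: γ = 1/√(1 − 0.916²) = 1/√0.1609 = 2.493; τ_2 = 493/2.493 = 197.8 ns.
Leg 3: γ = 1/√(1 − 0.820²) = 1/√0.3276 = 1.747; τ_3 = 464/1.747 = 265.6 ns.
Total: 123.0 + 197.8 + 265.6 ns.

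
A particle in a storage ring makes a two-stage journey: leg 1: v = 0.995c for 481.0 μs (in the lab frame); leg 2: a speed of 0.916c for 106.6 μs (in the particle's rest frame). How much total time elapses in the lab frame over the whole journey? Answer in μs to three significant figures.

Leg 1: 481.0 μs is already measured in the lab frame.
Leg 2: γ = 1/√(1 − 0.916²) = 1/√0.1609 = 2.493; Δt_2 = 2.493 × 106.6 = 265.7 μs.
Total: 481.0 + 265.7 μs.

Δt = 747 μs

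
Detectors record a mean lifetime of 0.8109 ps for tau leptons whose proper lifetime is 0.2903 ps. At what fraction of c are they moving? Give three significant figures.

γ = Δt/τ₀ = 0.8109/0.2903 = 2.793
β = √(1 − 1/γ²) = √(1 − 0.1282) = √0.8718

β = 0.934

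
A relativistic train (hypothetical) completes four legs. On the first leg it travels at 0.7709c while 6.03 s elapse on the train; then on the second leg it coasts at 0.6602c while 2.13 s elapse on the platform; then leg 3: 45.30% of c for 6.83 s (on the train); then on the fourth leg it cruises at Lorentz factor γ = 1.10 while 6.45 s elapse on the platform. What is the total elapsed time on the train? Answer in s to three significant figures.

Leg 1: 6.03 s is already measured on the train.
Leg 2: γ = 1/√(1 − 0.6602²) = 1/√0.5641 = 1.331; τ_2 = 2.13/1.331 = 1.600 s.
Leg 3: 6.83 s is already measured on the train.
Leg 4: γ = 1.10; τ_4 = 6.45/1.100 = 5.864 s.
Total: 6.030 + 1.600 + 6.830 + 5.864 s.

τ = 20.3 s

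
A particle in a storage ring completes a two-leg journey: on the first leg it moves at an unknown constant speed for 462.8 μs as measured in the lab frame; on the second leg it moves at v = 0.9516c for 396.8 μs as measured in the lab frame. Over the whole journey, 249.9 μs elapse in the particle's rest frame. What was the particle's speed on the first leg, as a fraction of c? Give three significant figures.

Leg 1: speed unknown; τ_1 = 462.8/γ_1.
Leg 2: γ = 1/√(1 − 0.9516²) = 1/√0.09446 = 3.254; τ_2 = 396.8/3.254 = 122.0 μs.
Total proper time: τ_1 + 122.0 = 249.9, so τ_1 = 249.9 − 122.0 = 127.9 μs.
γ_1 = 462.8/127.9 = 3.617; β = √(1 − 1/γ²) = √0.9236.

β = 0.961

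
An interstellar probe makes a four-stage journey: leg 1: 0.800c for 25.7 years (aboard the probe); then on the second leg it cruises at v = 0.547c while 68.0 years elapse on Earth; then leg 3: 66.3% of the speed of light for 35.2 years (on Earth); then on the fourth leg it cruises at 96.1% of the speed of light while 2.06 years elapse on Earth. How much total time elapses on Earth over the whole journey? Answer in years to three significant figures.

Leg 1: γ = 1/√(1 − 0.800²) = 5/3 ≈ 1.667; Δt_1 = 1.667 × 25.7 = 42.83 years.
Leg 2: 68.0 years is already measured on Earth.
Leg 3: 35.2 years is already measured on Earth.
Leg 4: 2.06 years is already measured on Earth.
Total: 42.83 + 68.00 + 35.20 + 2.060 years.

Δt = 148 years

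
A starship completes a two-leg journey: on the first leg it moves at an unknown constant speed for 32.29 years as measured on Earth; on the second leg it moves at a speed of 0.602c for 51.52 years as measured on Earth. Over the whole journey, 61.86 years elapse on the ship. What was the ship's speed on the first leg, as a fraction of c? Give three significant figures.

β = 0.767

Leg 1: speed unknown; τ_1 = 32.29/γ_1.
Leg 2: γ = 1/√(1 − 0.602²) = 1/√0.6376 = 1.252; τ_2 = 51.52/1.252 = 41.14 years.
Total proper time: τ_1 + 41.14 = 61.86, so τ_1 = 61.86 − 41.14 = 20.72 years.
γ_1 = 32.29/20.72 = 1.558; β = √(1 − 1/γ²) = √0.5882.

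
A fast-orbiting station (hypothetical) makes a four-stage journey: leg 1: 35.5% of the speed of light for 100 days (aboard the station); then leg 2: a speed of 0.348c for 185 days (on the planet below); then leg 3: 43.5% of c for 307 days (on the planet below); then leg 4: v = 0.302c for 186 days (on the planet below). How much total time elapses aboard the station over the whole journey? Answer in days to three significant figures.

Leg 1: 100 days is already measured aboard the station.
Leg 2: γ = 1/√(1 − 0.348²) = 1/√0.8789 = 1.067; τ_2 = 185/1.067 = 173.4 days.
Leg 3: β = 0.435; γ = 1/√(1 − 0.435²) = 1/√0.8108 = 1.111; τ_3 = 307/1.111 = 276.4 days.
Leg 4: γ = 1/√(1 − 0.302²) = 1/√0.9088 = 1.049; τ_4 = 186/1.049 = 177.3 days.
Total: 100.0 + 173.4 + 276.4 + 177.3 days.

τ = 727 days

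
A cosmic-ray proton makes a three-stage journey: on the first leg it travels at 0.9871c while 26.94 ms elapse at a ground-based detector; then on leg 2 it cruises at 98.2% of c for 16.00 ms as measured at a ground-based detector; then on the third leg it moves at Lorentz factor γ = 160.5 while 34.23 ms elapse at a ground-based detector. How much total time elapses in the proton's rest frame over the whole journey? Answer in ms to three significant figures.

Leg 1: γ = 1/√(1 − 0.9871²) = 1/√0.02563 = 6.246; τ_1 = 26.94/6.246 = 4.313 ms.
Leg 2: β = 0.982; γ = 1/√(1 − 0.982²) = 1/√0.03568 = 5.294; τ_2 = 16.00/5.294 = 3.022 ms.
Leg 3: γ = 160.5; τ_3 = 34.23/160.5 = 0.2133 ms.
Total: 4.313 + 3.022 + 0.2133 ms.

τ = 7.55 ms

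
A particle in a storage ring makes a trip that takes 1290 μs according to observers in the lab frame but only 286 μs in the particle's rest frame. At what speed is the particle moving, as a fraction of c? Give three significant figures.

v = 0.975c

The proper time is measured in the particle's rest frame (both events occur at the particle's location); Δt is measured in the lab frame. γ = Δt/τ = 1290/286 = 4.510.
β = √(1 − 1/γ²) = √(1 − 0.04915) = √0.9508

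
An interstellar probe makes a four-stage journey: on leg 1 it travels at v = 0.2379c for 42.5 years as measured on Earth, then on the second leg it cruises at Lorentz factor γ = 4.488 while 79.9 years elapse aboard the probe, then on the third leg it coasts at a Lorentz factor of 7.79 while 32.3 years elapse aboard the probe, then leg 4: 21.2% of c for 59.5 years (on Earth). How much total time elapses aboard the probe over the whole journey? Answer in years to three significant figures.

τ = 212 years

Leg 1: γ = 1/√(1 − 0.2379²) = 1/√0.9434 = 1.030; τ_1 = 42.5/1.030 = 41.28 years.
Leg 2: 79.9 years is already measured aboard the probe.
Leg 3: 32.3 years is already measured aboard the probe.
Leg 4: β = 0.212; γ = 1/√(1 − 0.212²) = 1/√0.9551 = 1.023; τ_4 = 59.5/1.023 = 58.15 years.
Total: 41.28 + 79.90 + 32.30 + 58.15 years.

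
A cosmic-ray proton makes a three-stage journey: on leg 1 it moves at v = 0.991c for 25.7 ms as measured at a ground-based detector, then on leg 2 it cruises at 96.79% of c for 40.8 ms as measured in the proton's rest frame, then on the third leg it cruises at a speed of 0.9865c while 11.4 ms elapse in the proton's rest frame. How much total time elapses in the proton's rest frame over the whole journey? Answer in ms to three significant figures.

Leg 1: γ = 1/√(1 − 0.991²) = 1/√0.01792 = 7.470; τ_1 = 25.7/7.470 = 3.440 ms.
Leg 2: 40.8 ms is already measured in the proton's rest frame.
Leg 3: 11.4 ms is already measured in the proton's rest frame.
Total: 3.440 + 40.80 + 11.40 ms.

τ = 55.6 ms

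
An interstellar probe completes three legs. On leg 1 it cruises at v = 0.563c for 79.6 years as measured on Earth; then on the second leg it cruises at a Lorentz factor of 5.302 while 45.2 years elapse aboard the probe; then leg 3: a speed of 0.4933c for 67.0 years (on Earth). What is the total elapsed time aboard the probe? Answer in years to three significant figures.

τ = 169 years

Leg 1: γ = 1/√(1 − 0.563²) = 1/√0.6830 = 1.210; τ_1 = 79.6/1.210 = 65.79 years.
Leg 2: 45.2 years is already measured aboard the probe.
Leg 3: γ = 1/√(1 − 0.4933²) = 1/√0.7567 = 1.150; τ_3 = 67.0/1.150 = 58.28 years.
Total: 65.79 + 45.20 + 58.28 years.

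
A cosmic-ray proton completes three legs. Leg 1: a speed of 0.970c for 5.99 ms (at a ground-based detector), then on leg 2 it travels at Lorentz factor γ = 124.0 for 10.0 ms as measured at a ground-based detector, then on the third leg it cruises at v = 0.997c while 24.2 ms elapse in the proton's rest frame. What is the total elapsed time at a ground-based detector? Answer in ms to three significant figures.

Leg 1: 5.99 ms is already measured at a ground-based detector.
Leg 2: 10.0 ms is already measured at a ground-based detector.
Leg 3: γ = 1/√(1 − 0.997²) = 1/√0.005991 = 12.92; Δt_3 = 12.92 × 24.2 = 312.7 ms.
Total: 5.990 + 10.00 + 312.7 ms.

Δt = 329 ms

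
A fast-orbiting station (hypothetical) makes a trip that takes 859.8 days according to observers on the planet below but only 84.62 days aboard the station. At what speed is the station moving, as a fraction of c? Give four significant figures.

β = 0.9951

The proper time is measured aboard the station (both events occur at the station's location); Δt is measured on the planet below. γ = Δt/τ = 859.8/84.62 = 10.16.
β = √(1 − 1/γ²) = √(1 − 0.009686) = √0.9903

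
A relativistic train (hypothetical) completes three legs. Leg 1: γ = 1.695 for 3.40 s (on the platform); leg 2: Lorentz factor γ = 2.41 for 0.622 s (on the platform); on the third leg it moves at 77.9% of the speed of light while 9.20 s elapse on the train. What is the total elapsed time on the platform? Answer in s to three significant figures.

Leg 1: 3.40 s is already measured on the platform.
Leg 2: 0.622 s is already measured on the platform.
Leg 3: β = 0.779; γ = 1/√(1 − 0.779²) = 1/√0.3932 = 1.595; Δt_3 = 1.595 × 9.20 = 14.67 s.
Total: 3.400 + 0.6220 + 14.67 s.

Δt = 18.7 s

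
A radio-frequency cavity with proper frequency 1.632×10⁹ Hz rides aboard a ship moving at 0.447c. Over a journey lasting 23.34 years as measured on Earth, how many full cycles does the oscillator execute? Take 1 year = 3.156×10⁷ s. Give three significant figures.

N = 1.08×10¹⁸

γ = 1/√(1 − 0.447²) = 1/√0.8002 = 1.118
The oscillator's own cycle count is N = f × τ where τ is the proper time on the ship. τ = Δt/γ = 23.34/1.118 = 20.88 years = 6.589×10⁸ s.
N = 1.632×10⁹ × 6.589×10⁸ = 1.075×10¹⁸.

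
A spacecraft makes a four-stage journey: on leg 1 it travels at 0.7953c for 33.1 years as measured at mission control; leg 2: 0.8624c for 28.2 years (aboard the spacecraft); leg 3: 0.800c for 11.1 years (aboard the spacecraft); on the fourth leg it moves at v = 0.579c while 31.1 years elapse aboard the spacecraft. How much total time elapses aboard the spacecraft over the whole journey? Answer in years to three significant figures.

τ = 90.5 years

Leg 1: γ = 1/√(1 − 0.7953²) = 1/√0.3675 = 1.650; τ_1 = 33.1/1.650 = 20.07 years.
Leg 2: 28.2 years is already measured aboard the spacecraft.
Leg 3: 11.1 years is already measured aboard the spacecraft.
Leg 4: 31.1 years is already measured aboard the spacecraft.
Total: 20.07 + 28.20 + 11.10 + 31.10 years.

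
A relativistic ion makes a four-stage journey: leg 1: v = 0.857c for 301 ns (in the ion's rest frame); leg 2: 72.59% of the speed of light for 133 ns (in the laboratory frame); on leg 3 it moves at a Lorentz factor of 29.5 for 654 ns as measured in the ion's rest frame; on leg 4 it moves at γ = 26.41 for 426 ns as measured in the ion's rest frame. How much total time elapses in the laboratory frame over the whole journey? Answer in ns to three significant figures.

Δt = 3.13×10⁴ ns

Leg 1: γ = 1/√(1 − 0.857²) = 1/√0.2656 = 1.941; Δt_1 = 1.941 × 301 = 584.1 ns.
Leg 2: 133 ns is already measured in the laboratory frame.
Leg 3: γ = 29.5; Δt_3 = 29.50 × 654 = 1.929×10⁴ ns.
Leg 4: γ = 26.41; Δt_4 = 26.41 × 426 = 1.125×10⁴ ns.
Total: 584.1 + 133.0 + 1.929×10⁴ + 1.125×10⁴ ns.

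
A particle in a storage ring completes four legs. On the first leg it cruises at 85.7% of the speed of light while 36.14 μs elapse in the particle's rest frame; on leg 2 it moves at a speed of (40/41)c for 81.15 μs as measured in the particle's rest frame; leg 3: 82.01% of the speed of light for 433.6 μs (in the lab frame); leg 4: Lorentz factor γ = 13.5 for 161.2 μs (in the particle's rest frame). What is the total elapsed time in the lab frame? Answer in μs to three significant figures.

Δt = 3050 μs

Leg 1: β = 0.857; γ = 1/√(1 − 0.857²) = 1/√0.2656 = 1.941; Δt_1 = 1.941 × 36.14 = 70.13 μs.
Leg 2: γ = 1/√(1 − (40/41)²) = 41/9 ≈ 4.556; Δt_2 = 4.556 × 81.15 = 369.7 μs.
Leg 3: 433.6 μs is already measured in the lab frame.
Leg 4: γ = 13.5; Δt_4 = 13.50 × 161.2 = 2176 μs.
Total: 70.13 + 369.7 + 433.6 + 2176 μs.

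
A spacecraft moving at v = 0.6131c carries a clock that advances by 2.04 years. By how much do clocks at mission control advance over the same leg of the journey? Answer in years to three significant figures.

Δt = 2.58 years

γ = 1/√(1 − 0.6131²) = 1/√0.6241 = 1.266
The interval measured aboard the spacecraft is the proper time (both events occur at the same place in that frame); the lab-frame interval is Δt = γτ = 1.266 × 2.04 years.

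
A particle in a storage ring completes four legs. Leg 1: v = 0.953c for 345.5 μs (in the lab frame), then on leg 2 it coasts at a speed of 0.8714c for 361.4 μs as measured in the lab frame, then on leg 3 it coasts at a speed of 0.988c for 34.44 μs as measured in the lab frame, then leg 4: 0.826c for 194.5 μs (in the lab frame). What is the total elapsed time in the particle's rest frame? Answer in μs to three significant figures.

Leg 1: γ = 1/√(1 − 0.953²) = 1/√0.09179 = 3.301; τ_1 = 345.5/3.301 = 104.7 μs.
Leg 2: γ = 1/√(1 − 0.8714²) = 1/√0.2407 = 2.038; τ_2 = 361.4/2.038 = 177.3 μs.
Leg 3: γ = 1/√(1 − 0.988²) = 1/√0.02386 = 6.474; τ_3 = 34.44/6.474 = 5.319 μs.
Leg 4: γ = 1/√(1 − 0.826²) = 1/√0.3177 = 1.774; τ_4 = 194.5/1.774 = 109.6 μs.
Total: 104.7 + 177.3 + 5.319 + 109.6 μs.

τ = 397 μs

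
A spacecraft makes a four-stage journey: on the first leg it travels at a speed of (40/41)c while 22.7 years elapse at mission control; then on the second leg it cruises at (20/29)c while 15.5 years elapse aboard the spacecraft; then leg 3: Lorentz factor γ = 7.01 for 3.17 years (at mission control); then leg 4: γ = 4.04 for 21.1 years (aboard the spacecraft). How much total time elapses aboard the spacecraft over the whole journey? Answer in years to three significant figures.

τ = 42.0 years

Leg 1: γ = 1/√(1 − (40/41)²) = 41/9 ≈ 4.556; τ_1 = 22.7/4.556 = 4.983 years.
Leg 2: 15.5 years is already measured aboard the spacecraft.
Leg 3: γ = 7.01; τ_3 = 3.17/7.010 = 0.4522 years.
Leg 4: 21.1 years is already measured aboard the spacecraft.
Total: 4.983 + 15.50 + 0.4522 + 21.10 years.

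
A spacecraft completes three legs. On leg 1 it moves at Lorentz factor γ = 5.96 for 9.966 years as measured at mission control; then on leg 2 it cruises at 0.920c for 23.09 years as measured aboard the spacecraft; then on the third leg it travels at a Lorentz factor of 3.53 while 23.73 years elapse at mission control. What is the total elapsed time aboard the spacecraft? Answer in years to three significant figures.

Leg 1: γ = 5.96; τ_1 = 9.966/5.960 = 1.672 years.
Leg 2: 23.09 years is already measured aboard the spacecraft.
Leg 3: γ = 3.53; τ_3 = 23.73/3.530 = 6.722 years.
Total: 1.672 + 23.09 + 6.722 years.

τ = 31.5 years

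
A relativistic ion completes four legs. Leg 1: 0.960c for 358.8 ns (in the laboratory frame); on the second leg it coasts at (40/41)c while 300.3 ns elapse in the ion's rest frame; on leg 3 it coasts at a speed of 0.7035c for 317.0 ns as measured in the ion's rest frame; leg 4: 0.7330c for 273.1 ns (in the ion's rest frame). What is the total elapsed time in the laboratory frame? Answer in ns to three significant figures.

Leg 1: 358.8 ns is already measured in the laboratory frame.
Leg 2: γ = 1/√(1 − (40/41)²) = 41/9 ≈ 4.556; Δt_2 = 4.556 × 300.3 = 1368 ns.
Leg 3: γ = 1/√(1 − 0.7035²) = 1/√0.5051 = 1.407; Δt_3 = 1.407 × 317.0 = 446.0 ns.
Leg 4: γ = 1/√(1 − 0.7330²) = 1/√0.4627 = 1.470; Δt_4 = 1.470 × 273.1 = 401.5 ns.
Total: 358.8 + 1368 + 446.0 + 401.5 ns.

Δt = 2570 ns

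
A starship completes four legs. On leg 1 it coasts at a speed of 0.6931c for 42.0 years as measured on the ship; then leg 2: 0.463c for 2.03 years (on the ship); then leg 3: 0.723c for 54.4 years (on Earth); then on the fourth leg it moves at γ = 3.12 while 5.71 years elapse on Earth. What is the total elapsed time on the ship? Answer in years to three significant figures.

τ = 83.4 years

Leg 1: 42.0 years is already measured on the ship.
Leg 2: 2.03 years is already measured on the ship.
Leg 3: γ = 1/√(1 − 0.723²) = 1/√0.4773 = 1.447; τ_3 = 54.4/1.447 = 37.58 years.
Leg 4: γ = 3.12; τ_4 = 5.71/3.120 = 1.830 years.
Total: 42.00 + 2.030 + 37.58 + 1.830 years.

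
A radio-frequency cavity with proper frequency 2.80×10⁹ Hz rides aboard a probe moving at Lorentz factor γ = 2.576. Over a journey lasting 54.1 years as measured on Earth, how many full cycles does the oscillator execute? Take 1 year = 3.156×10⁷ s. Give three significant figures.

γ = 2.576
The oscillator's own cycle count is N = f × τ where τ is the proper time aboard the probe. τ = Δt/γ = 54.1/2.576 = 21.00 years = 6.628×10⁸ s.
N = 2.80×10⁹ × 6.628×10⁸ = 1.856×10¹⁸.

N = 1.86×10¹⁸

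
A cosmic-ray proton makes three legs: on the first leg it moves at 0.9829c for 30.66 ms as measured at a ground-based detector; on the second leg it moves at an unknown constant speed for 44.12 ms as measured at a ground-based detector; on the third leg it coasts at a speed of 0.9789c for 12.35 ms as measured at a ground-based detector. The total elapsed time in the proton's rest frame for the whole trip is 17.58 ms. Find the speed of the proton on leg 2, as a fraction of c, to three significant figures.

β = 0.977

Leg 1: γ = 1/√(1 − 0.9829²) = 1/√0.03391 = 5.431; τ_1 = 30.66/5.431 = 5.646 ms.
Leg 2: speed unknown; τ_2 = 44.12/γ_2.
Leg 3: γ = 1/√(1 − 0.9789²) = 1/√0.04175 = 4.894; τ_3 = 12.35/4.894 = 2.524 ms.
Total proper time: 5.646 + τ_2 + 2.524 = 17.58, so τ_2 = 17.58 − 8.169 = 9.411 ms.
γ_2 = 44.12/9.411 = 4.688; β = √(1 − 1/γ²) = √0.9545.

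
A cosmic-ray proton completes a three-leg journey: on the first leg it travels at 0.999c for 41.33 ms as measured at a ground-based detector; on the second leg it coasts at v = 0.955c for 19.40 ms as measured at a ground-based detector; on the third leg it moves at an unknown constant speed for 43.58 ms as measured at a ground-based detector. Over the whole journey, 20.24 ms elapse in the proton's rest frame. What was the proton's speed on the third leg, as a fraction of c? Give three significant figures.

β = 0.957

Leg 1: γ = 1/√(1 − 0.999²) = 1/√0.001999 = 22.37; τ_1 = 41.33/22.37 = 1.848 ms.
Leg 2: γ = 1/√(1 − 0.955²) = 1/√0.08798 = 3.371; τ_2 = 19.40/3.371 = 5.754 ms.
Leg 3: speed unknown; τ_3 = 43.58/γ_3.
Total proper time: 1.848 + 5.754 + τ_3 = 20.24, so τ_3 = 20.24 − 7.602 = 12.64 ms.
γ_3 = 43.58/12.64 = 3.448; β = √(1 − 1/γ²) = √0.9159.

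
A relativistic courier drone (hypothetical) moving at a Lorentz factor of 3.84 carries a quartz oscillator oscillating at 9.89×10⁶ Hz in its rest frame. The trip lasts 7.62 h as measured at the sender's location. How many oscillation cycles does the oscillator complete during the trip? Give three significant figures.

γ = 3.84
The oscillator's own cycle count is N = f × τ where τ is the proper time aboard the drone. τ = Δt/γ = 7.62/3.840 = 1.984 h = 7.144×10³ s.
N = 9.89×10⁶ × 7.144×10³ = 7.065×10¹⁰.

N = 7.07×10¹⁰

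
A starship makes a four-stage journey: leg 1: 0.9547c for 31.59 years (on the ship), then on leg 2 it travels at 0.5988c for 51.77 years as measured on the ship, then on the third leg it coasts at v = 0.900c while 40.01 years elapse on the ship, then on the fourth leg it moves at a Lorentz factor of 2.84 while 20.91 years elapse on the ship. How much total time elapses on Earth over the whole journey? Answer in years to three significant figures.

Leg 1: γ = 1/√(1 − 0.9547²) = 1/√0.08855 = 3.361; Δt_1 = 3.361 × 31.59 = 106.2 years.
Leg 2: γ = 1/√(1 − 0.5988²) = 1/√0.6414 = 1.249; Δt_2 = 1.249 × 51.77 = 64.64 years.
Leg 3: γ = 1/√(1 − 0.900²) = 1/√0.1900 = 2.294; Δt_3 = 2.294 × 40.01 = 91.79 years.
Leg 4: γ = 2.84; Δt_4 = 2.840 × 20.91 = 59.38 years.
Total: 106.2 + 64.64 + 91.79 + 59.38 years.

Δt = 322 years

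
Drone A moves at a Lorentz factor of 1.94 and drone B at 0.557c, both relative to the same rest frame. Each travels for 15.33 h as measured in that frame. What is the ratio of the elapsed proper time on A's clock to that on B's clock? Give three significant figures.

A: γ = 1.94. B: γ = 1/√(1 − 0.557²) = 1/√0.6898 = 1.204.
τ_A/τ_B = γ_B/γ_A = 1.204/1.940 = 0.6207, so τ_A/τ_B = 0.6207.

τ_A/τ_B = 0.621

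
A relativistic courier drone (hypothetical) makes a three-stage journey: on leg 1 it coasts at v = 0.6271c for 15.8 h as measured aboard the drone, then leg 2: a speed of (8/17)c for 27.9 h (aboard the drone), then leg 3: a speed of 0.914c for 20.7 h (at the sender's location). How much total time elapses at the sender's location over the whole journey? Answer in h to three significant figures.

Leg 1: γ = 1/√(1 − 0.6271²) = 1/√0.6067 = 1.284; Δt_1 = 1.284 × 15.8 = 20.28 h.
Leg 2: γ = 1/√(1 − (8/17)²) = 17/15 ≈ 1.133; Δt_2 = 1.133 × 27.9 = 31.62 h.
Leg 3: 20.7 h is already measured at the sender's location.
Total: 20.28 + 31.62 + 20.70 h.

Δt = 72.6 h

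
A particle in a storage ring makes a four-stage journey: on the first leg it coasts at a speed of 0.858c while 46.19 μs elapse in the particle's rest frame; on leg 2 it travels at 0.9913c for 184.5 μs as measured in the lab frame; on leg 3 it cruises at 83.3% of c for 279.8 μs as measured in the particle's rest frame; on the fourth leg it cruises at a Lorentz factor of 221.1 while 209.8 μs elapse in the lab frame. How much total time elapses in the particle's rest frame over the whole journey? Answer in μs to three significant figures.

τ = 351 μs

Leg 1: 46.19 μs is already measured in the particle's rest frame.
Leg 2: γ = 1/√(1 − 0.9913²) = 1/√0.01732 = 7.598; τ_2 = 184.5/7.598 = 24.28 μs.
Leg 3: 279.8 μs is already measured in the particle's rest frame.
Leg 4: γ = 221.1; τ_4 = 209.8/221.1 = 0.9489 μs.
Total: 46.19 + 24.28 + 279.8 + 0.9489 μs.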